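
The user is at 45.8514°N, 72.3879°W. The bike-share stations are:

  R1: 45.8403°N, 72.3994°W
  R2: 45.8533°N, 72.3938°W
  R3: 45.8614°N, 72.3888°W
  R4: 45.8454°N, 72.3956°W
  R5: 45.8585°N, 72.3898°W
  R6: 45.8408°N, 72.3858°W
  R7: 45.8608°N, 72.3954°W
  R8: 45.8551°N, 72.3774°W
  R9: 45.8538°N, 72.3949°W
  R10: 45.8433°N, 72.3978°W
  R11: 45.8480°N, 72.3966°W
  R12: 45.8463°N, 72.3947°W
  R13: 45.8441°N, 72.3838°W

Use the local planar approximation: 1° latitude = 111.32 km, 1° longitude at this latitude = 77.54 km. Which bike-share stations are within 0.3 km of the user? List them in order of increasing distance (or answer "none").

none

Distances from 45.8514°N, 72.3879°W:
R1: √((-0.0111·111.32)² + (-0.0115·77.54)²) = √(1.526836 + 0.795147) = 1.5238 km
R2: √((0.0019·111.32)² + (-0.0059·77.54)²) = √(0.044736 + 0.209293) = 0.5040 km
R3: √((0.0100·111.32)² + (-0.0009·77.54)²) = √(1.239214 + 0.004870) = 1.1154 km
R4: √((-0.0060·111.32)² + (-0.0077·77.54)²) = √(0.446117 + 0.356478) = 0.8959 km
R5: √((0.0071·111.32)² + (-0.0019·77.54)²) = √(0.624688 + 0.021705) = 0.8040 km
R6: √((-0.0106·111.32)² + (0.0021·77.54)²) = √(1.392381 + 0.026515) = 1.1912 km
R7: √((0.0094·111.32)² + (-0.0075·77.54)²) = √(1.094970 + 0.338200) = 1.1972 km
R8: √((0.0037·111.32)² + (0.0105·77.54)²) = √(0.169648 + 0.662873) = 0.9124 km
R9: √((0.0024·111.32)² + (-0.0070·77.54)²) = √(0.071379 + 0.294610) = 0.6050 km
R10: √((-0.0081·111.32)² + (-0.0099·77.54)²) = √(0.813048 + 0.589280) = 1.1842 km
R11: √((-0.0034·111.32)² + (-0.0087·77.54)²) = √(0.143253 + 0.455082) = 0.7735 km
R12: √((-0.0051·111.32)² + (-0.0068·77.54)²) = √(0.322320 + 0.278016) = 0.7748 km
R13: √((-0.0073·111.32)² + (0.0041·77.54)²) = √(0.660377 + 0.101069) = 0.8726 km
Threshold 0.3 km: none within range.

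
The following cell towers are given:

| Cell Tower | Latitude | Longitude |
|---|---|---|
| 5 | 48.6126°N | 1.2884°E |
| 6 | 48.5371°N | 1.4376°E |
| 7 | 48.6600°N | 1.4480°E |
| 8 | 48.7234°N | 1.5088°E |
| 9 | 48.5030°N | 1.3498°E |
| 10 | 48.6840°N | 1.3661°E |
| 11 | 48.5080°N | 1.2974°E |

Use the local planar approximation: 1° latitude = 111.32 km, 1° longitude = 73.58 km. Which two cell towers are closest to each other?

Pairwise distances:
5–6: √((-0.0755·111.32)² + (0.1492·73.58)²) = √(70.638310 + 120.519470) = 13.8260 km
5–7: √((0.0474·111.32)² + (0.1596·73.58)²) = √(27.842170 + 137.906692) = 12.8743 km
5–8: √((0.1108·111.32)² + (0.2204·73.58)²) = √(152.133871 + 262.992127) = 20.3746 km
5–9: √((-0.1096·111.32)² + (0.0614·73.58)²) = √(148.856397 + 20.410625) = 13.0103 km
5–10: √((0.0714·111.32)² + (0.0777·73.58)²) = √(63.174646 + 32.685987) = 9.7908 km
5–11: √((-0.1046·111.32)² + (0.0090·73.58)²) = √(135.584413 + 0.438535) = 11.6629 km
6–7: √((0.1229·111.32)² + (0.0104·73.58)²) = √(187.176000 + 0.585580) = 13.7026 km
6–8: √((0.1863·111.32)² + (0.0712·73.58)²) = √(430.102637 + 27.446031) = 21.3904 km
6–9: √((-0.0341·111.32)² + (-0.0878·73.58)²) = √(14.409707 + 41.735786) = 7.4930 km
6–10: √((0.1469·111.32)² + (-0.0715·73.58)²) = √(267.417600 + 27.677805) = 17.1783 km
6–11: √((-0.0291·111.32)² + (-0.1402·73.58)²) = √(10.493790 + 106.418123) = 10.8126 km
7–8: √((0.0634·111.32)² + (0.0608·73.58)²) = √(49.810960 + 20.013670) = 8.3561 km
7–9: √((-0.1570·111.32)² + (-0.0982·73.58)²) = √(305.453918 + 52.208660) = 18.9120 km
7–10: √((0.0240·111.32)² + (-0.0819·73.58)²) = √(7.137874 + 36.315111) = 6.5919 km
7–11: √((-0.1520·111.32)² + (-0.1506·73.58)²) = √(286.308058 + 122.791841) = 20.2262 km
8–9: √((-0.2204·111.32)² + (-0.1590·73.58)²) = √(601.962692 + 136.871749) = 27.1815 km
8–10: √((-0.0394·111.32)² + (-0.1427·73.58)²) = √(19.237066 + 110.247186) = 11.3791 km
8–11: √((-0.2154·111.32)² + (-0.2114·73.58)²) = √(574.960214 + 241.952176) = 28.5817 km
9–10: √((0.1810·111.32)² + (0.0163·73.58)²) = √(405.978977 + 1.438450) = 20.1846 km
9–11: √((0.0050·111.32)² + (-0.0524·73.58)²) = √(0.309804 + 14.865590) = 3.8956 km
10–11: √((-0.1760·111.32)² + (-0.0687·73.58)²) = √(383.859003 + 25.552479) = 20.2339 km
Closest pair: 9–11 at 3.8956 km.

9 and 11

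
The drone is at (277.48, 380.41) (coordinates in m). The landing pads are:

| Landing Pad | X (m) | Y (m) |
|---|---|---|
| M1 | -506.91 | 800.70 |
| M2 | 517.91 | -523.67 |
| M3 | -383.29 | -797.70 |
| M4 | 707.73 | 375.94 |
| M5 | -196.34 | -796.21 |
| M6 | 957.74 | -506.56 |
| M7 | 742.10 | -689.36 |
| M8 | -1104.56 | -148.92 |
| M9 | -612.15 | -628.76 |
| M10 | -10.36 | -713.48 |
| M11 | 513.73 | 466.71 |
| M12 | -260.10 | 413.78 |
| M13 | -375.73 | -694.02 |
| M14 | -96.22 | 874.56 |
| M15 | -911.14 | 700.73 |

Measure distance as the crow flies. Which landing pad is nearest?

Distances from (277.48, 380.41):
M1: 889.89 m
M2: 935.50 m
M3: 1350.76 m
M4: 430.27 m
M5: 1268.44 m
M6: 1117.80 m
M7: 1166.31 m
M8: 1479.94 m
M9: 1345.31 m
M10: 1131.13 m
M11: 251.52 m
M12: 538.61 m
M13: 1257.41 m
M14: 619.54 m
M15: 1231.02 m
Minimum: M11 at 251.52 m.

M11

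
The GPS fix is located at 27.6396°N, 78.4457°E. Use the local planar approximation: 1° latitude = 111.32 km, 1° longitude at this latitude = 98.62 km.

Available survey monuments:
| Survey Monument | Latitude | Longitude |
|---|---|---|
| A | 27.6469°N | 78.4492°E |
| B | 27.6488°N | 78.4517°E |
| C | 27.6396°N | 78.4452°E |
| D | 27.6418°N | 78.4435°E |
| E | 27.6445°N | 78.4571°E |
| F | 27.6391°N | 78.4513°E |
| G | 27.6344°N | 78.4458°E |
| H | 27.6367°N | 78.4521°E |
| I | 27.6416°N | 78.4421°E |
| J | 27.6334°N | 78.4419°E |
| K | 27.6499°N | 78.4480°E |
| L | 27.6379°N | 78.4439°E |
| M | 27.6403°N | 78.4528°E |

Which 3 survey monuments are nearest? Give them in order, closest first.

Distances from 27.6396°N, 78.4457°E:
A: 0.8829 km
B: 1.1828 km
C: 0.0493 km
D: 0.3272 km
E: 1.2496 km
F: 0.5551 km
G: 0.5789 km
H: 0.7089 km
I: 0.4191 km
J: 0.7854 km
K: 1.1688 km
L: 0.2595 km
M: 0.7045 km
Sorted: C (0.0493 km) < L (0.2595 km) < D (0.3272 km) < I (0.4191 km) < F (0.5551 km) < …

C, L, D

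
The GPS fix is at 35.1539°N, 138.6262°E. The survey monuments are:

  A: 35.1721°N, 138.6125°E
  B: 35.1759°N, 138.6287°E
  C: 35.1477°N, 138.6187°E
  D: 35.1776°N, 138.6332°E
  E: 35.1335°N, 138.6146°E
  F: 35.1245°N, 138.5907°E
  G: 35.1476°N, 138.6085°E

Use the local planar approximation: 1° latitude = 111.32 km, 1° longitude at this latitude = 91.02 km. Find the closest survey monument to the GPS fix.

Distances from 35.1539°N, 138.6262°E:
A: 2.3790 km
B: 2.4596 km
C: 0.9708 km
D: 2.7141 km
E: 2.5044 km
F: 4.5991 km
G: 1.7571 km
Minimum: C at 0.9708 km.

C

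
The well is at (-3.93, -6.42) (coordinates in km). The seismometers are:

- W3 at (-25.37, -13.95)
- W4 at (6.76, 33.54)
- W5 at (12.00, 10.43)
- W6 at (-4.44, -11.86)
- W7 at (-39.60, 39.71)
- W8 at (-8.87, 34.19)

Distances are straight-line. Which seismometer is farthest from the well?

Distances from (-3.93, -6.42):
W3: √((-21.44)² + (-7.53)²) = √(459.6736 + 56.7009) = 22.72 km
W4: √((10.69)² + (39.96)²) = √(114.2761 + 1596.8016) = 41.37 km
W5: √((15.93)² + (16.85)²) = √(253.7649 + 283.9225) = 23.19 km
W6: √((-0.51)² + (-5.44)²) = √(0.2601 + 29.5936) = 5.46 km
W7: √((-35.67)² + (46.13)²) = √(1272.3489 + 2127.9769) = 58.31 km
W8: √((-4.94)² + (40.61)²) = √(24.4036 + 1649.1721) = 40.91 km
Maximum: W7 at 58.31 km.

W7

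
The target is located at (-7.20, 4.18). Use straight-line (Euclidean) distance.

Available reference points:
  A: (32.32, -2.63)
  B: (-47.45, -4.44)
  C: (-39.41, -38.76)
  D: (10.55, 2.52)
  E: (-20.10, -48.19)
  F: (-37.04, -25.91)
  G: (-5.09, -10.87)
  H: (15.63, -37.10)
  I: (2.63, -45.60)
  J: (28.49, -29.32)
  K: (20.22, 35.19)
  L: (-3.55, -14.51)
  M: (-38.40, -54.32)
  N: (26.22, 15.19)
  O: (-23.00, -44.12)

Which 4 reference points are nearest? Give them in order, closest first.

Distances from (-7.20, 4.18):
A: √((39.52)² + (-6.81)²) = √(1561.8304 + 46.3761) = 40.10
B: √((-40.25)² + (-8.62)²) = √(1620.0625 + 74.3044) = 41.16
C: √((-32.21)² + (-42.94)²) = √(1037.4841 + 1843.8436) = 53.68
D: √((17.75)² + (-1.66)²) = √(315.0625 + 2.7556) = 17.83
E: √((-12.90)² + (-52.37)²) = √(166.4100 + 2742.6169) = 53.94
F: √((-29.84)² + (-30.09)²) = √(890.4256 + 905.4081) = 42.38
G: √((2.11)² + (-15.05)²) = √(4.4521 + 226.5025) = 15.20
H: √((22.83)² + (-41.28)²) = √(521.2089 + 1704.0384) = 47.17
I: √((9.83)² + (-49.78)²) = √(96.6289 + 2478.0484) = 50.74
J: √((35.69)² + (-33.50)²) = √(1273.7761 + 1122.2500) = 48.95
K: √((27.42)² + (31.01)²) = √(751.8564 + 961.6201) = 41.39
L: √((3.65)² + (-18.69)²) = √(13.3225 + 349.3161) = 19.04
M: √((-31.20)² + (-58.50)²) = √(973.4400 + 3422.2500) = 66.30
N: √((33.42)² + (11.01)²) = √(1116.8964 + 121.2201) = 35.19
O: √((-15.80)² + (-48.30)²) = √(249.6400 + 2332.8900) = 50.82
Sorted: G (15.20) < D (17.83) < L (19.04) < N (35.19) < A (40.10) < B (41.16) < …

G, D, L, N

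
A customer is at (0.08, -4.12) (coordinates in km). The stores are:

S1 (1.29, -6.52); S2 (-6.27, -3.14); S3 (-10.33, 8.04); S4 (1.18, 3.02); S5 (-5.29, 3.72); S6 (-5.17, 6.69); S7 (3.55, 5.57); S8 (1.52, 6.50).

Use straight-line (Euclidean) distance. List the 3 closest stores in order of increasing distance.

S1, S2, S4

Distances from (0.08, -4.12):
S1: √((1.21)² + (-2.40)²) = √(1.4641 + 5.7600) = 2.69 km
S2: √((-6.35)² + (0.98)²) = √(40.3225 + 0.9604) = 6.43 km
S3: √((-10.41)² + (12.16)²) = √(108.3681 + 147.8656) = 16.01 km
S4: √((1.10)² + (7.14)²) = √(1.2100 + 50.9796) = 7.22 km
S5: √((-5.37)² + (7.84)²) = √(28.8369 + 61.4656) = 9.50 km
S6: √((-5.25)² + (10.81)²) = √(27.5625 + 116.8561) = 12.02 km
S7: √((3.47)² + (9.69)²) = √(12.0409 + 93.8961) = 10.29 km
S8: √((1.44)² + (10.62)²) = √(2.0736 + 112.7844) = 10.72 km
Sorted: S1 (2.69 km) < S2 (6.43 km) < S4 (7.22 km) < S5 (9.50 km) < S7 (10.29 km) < …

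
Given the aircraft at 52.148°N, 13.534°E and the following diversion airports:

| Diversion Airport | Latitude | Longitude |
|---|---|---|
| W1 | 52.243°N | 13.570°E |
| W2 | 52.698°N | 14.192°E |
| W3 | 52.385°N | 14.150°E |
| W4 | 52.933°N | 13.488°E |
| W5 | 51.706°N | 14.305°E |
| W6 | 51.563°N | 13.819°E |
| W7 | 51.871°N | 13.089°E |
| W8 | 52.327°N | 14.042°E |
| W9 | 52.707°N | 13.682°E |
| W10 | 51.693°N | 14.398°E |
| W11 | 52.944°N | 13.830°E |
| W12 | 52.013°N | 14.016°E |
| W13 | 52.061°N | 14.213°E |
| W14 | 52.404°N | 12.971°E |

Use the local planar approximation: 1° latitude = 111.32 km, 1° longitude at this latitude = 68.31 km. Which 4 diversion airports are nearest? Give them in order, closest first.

Distances from 52.148°N, 13.534°E:
W1: √((0.095·111.32)² + (0.036·68.31)²) = √(111.83909 + 6.04747) = 10.858 km
W2: √((0.550·111.32)² + (0.658·68.31)²) = √(3748.62308 + 2020.32091) = 75.954 km
W3: √((0.237·111.32)² + (0.616·68.31)²) = √(696.05425 + 1770.63887) = 49.666 km
W4: √((0.785·111.32)² + (-0.046·68.31)²) = √(7636.34795 + 9.87380) = 87.443 km
W5: √((-0.442·111.32)² + (0.771·68.31)²) = √(2420.97851 + 2773.81394) = 72.075 km
W6: √((-0.585·111.32)² + (0.285·68.31)²) = √(4240.90093 + 379.01665) = 67.970 km
W7: √((-0.277·111.32)² + (-0.445·68.31)²) = √(950.83669 + 924.03536) = 43.300 km
W8: √((0.179·111.32)² + (0.508·68.31)²) = √(397.05663 + 1204.19271) = 40.016 km
W9: √((0.559·111.32)² + (0.148·68.31)²) = √(3872.30905 + 102.20967) = 63.044 km
W10: √((-0.455·111.32)² + (0.864·68.31)²) = √(2565.48328 + 3483.34151) = 77.774 km
W11: √((0.796·111.32)² + (0.296·68.31)²) = √(7851.85970 + 408.83869) = 90.888 km
W12: √((-0.135·111.32)² + (0.482·68.31)²) = √(225.84680 + 1084.08328) = 36.193 km
W13: √((-0.087·111.32)² + (0.679·68.31)²) = √(93.79613 + 2151.33538) = 47.383 km
W14: √((0.256·111.32)² + (-0.563·68.31)²) = √(812.13144 + 1479.05853) = 47.866 km
Sorted: W1 (10.858 km) < W12 (36.193 km) < W8 (40.016 km) < W7 (43.300 km) < W13 (47.383 km) < W14 (47.866 km) < …

W1, W12, W8, W7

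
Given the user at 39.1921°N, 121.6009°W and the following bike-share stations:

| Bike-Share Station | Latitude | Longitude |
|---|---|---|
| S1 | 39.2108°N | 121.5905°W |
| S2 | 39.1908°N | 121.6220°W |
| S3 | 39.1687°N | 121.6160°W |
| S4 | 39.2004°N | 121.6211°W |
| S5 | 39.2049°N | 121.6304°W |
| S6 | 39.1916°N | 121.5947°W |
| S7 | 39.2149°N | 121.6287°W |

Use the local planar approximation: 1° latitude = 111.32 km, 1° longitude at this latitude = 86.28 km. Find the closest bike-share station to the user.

Distances from 39.1921°N, 121.6009°W:
S1: 2.2668 km
S2: 1.8263 km
S3: 2.9125 km
S4: 1.9726 km
S5: 2.9170 km
S6: 0.5378 km
S7: 3.4922 km
Minimum: S6 at 0.5378 km.

S6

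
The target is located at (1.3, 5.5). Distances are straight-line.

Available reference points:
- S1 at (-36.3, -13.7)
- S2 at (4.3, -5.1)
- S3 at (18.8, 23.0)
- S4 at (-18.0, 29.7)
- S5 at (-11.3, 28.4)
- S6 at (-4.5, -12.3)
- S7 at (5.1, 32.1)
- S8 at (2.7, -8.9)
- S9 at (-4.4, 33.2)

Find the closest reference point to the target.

Distances from (1.3, 5.5):
S1: √((-37.6)² + (-19.2)²) = √(1413.760 + 368.640) = 42.2
S2: √((3.0)² + (-10.6)²) = √(9.000 + 112.360) = 11.0
S3: √((17.5)² + (17.5)²) = √(306.250 + 306.250) = 24.7
S4: √((-19.3)² + (24.2)²) = √(372.490 + 585.640) = 31.0
S5: √((-12.6)² + (22.9)²) = √(158.760 + 524.410) = 26.1
S6: √((-5.8)² + (-17.8)²) = √(33.640 + 316.840) = 18.7
S7: √((3.8)² + (26.6)²) = √(14.440 + 707.560) = 26.9
S8: √((1.4)² + (-14.4)²) = √(1.960 + 207.360) = 14.5
S9: √((-5.7)² + (27.7)²) = √(32.490 + 767.290) = 28.3
Minimum: S2 at 11.0.

S2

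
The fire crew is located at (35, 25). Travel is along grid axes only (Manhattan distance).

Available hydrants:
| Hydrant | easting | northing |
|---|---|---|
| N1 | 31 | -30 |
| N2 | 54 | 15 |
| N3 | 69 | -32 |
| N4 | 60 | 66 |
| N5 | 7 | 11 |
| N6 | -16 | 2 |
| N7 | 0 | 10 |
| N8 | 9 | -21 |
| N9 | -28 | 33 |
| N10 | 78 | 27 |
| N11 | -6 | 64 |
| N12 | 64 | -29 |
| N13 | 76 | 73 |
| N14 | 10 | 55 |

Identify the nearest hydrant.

N2

Distances from (35, 25):
N1: |-4| + |-55| = 4 + 55 = 59
N2: |19| + |-10| = 19 + 10 = 29
N3: |34| + |-57| = 34 + 57 = 91
N4: |25| + |41| = 25 + 41 = 66
N5: |-28| + |-14| = 28 + 14 = 42
N6: |-51| + |-23| = 51 + 23 = 74
N7: |-35| + |-15| = 35 + 15 = 50
N8: |-26| + |-46| = 26 + 46 = 72
N9: |-63| + |8| = 63 + 8 = 71
N10: |43| + |2| = 43 + 2 = 45
N11: |-41| + |39| = 41 + 39 = 80
N12: |29| + |-54| = 29 + 54 = 83
N13: |41| + |48| = 41 + 48 = 89
N14: |-25| + |30| = 25 + 30 = 55
Minimum: N2 at 29.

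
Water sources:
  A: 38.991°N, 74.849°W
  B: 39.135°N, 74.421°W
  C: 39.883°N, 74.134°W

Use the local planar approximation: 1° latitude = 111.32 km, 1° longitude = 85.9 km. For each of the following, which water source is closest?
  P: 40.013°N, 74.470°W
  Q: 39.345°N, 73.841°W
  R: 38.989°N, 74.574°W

P→C; Q→B; R→B

P at 40.013°N, 74.470°W:
  A: √((-1.022·111.32)² + (-0.379·85.9)²) = √(12943.39446 + 1059.89965) = 118.336 km
  B: √((-0.878·111.32)² + (0.049·85.9)²) = √(9552.90430 + 17.71652) = 97.830 km
  C: √((-0.130·111.32)² + (0.336·85.9)²) = √(209.42721 + 833.03813) = 32.287 km
  → nearest: C (32.287 km)
Q at 39.345°N, 73.841°W:
  A: √((-0.354·111.32)² + (-1.008·85.9)²) = √(1552.93372 + 7497.34320) = 95.133 km
  B: √((-0.210·111.32)² + (-0.580·85.9)²) = √(546.49348 + 2482.23168) = 55.034 km
  C: √((0.538·111.32)² + (-0.293·85.9)²) = √(3586.83126 + 633.46346) = 64.964 km
  → nearest: B (55.034 km)
R at 38.989°N, 74.574°W:
  A: √((0.002·111.32)² + (-0.275·85.9)²) = √(0.04957 + 558.02251) = 23.624 km
  B: √((0.146·111.32)² + (0.153·85.9)²) = √(264.15091 + 172.73056) = 20.902 km
  C: √((0.894·111.32)² + (0.440·85.9)²) = √(9904.24632 + 1428.53762) = 106.456 km
  → nearest: B (20.902 km)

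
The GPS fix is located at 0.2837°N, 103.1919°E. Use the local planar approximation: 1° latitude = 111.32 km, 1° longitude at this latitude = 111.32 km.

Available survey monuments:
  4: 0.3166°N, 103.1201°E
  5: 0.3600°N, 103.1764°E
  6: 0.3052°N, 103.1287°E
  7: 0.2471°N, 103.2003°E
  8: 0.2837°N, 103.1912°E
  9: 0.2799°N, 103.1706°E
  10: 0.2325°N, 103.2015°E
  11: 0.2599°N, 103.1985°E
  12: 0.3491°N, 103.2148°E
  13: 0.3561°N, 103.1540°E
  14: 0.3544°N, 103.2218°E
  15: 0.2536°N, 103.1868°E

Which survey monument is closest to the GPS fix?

Distances from 0.2837°N, 103.1919°E:
4: √((0.0329·111.32)² + (-0.0718·111.32)²) = √(13.413379 + 63.884468) = 8.7919 km
5: √((0.0763·111.32)² + (-0.0155·111.32)²) = √(72.143211 + 2.977212) = 8.6672 km
6: √((0.0215·111.32)² + (-0.0632·111.32)²) = √(5.728268 + 49.497191) = 7.4314 km
7: √((-0.0366·111.32)² + (0.0084·111.32)²) = √(16.600018 + 0.874390) = 4.1802 km
8: √((0.0000·111.32)² + (-0.0007·111.32)²) = √(0.000000 + 0.006072) = 0.0779 km
9: √((-0.0038·111.32)² + (-0.0213·111.32)²) = √(0.178943 + 5.622191) = 2.4086 km
10: √((-0.0512·111.32)² + (0.0096·111.32)²) = √(32.485258 + 1.142060) = 5.7989 km
11: √((-0.0238·111.32)² + (0.0066·111.32)²) = √(7.019405 + 0.539802) = 2.7494 km
12: √((0.0654·111.32)² + (0.0229·111.32)²) = √(53.003176 + 6.498563) = 7.7137 km
13: √((0.0724·111.32)² + (-0.0379·111.32)²) = √(64.956636 + 17.800197) = 9.0971 km
14: √((0.0707·111.32)² + (0.0299·111.32)²) = √(61.942000 + 11.078699) = 8.5452 km
15: √((-0.0301·111.32)² + (-0.0051·111.32)²) = √(11.227405 + 0.322320) = 3.3985 km
Minimum: 8 at 0.0779 km.

8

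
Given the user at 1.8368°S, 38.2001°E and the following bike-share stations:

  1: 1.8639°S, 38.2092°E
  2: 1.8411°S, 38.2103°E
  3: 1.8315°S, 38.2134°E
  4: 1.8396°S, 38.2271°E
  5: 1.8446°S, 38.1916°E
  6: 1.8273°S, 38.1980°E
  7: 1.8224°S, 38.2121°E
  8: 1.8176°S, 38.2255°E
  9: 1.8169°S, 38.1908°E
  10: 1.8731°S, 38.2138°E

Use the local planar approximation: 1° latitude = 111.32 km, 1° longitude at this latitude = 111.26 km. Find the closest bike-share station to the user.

Distances from 1.8368°S, 38.2001°E:
1: √((-0.0271·111.32)² + (0.0091·111.26)²) = √(9.100913 + 1.025087) = 3.1821 km
2: √((-0.0043·111.32)² + (0.0102·111.26)²) = √(0.229131 + 1.287889) = 1.2317 km
3: √((0.0053·111.32)² + (0.0133·111.26)²) = √(0.348095 + 2.189684) = 1.5930 km
4: √((-0.0028·111.32)² + (0.0270·111.26)²) = √(0.097154 + 9.024136) = 3.0201 km
5: √((-0.0078·111.32)² + (-0.0085·111.26)²) = √(0.753938 + 0.894367) = 1.2839 km
6: √((0.0095·111.32)² + (-0.0021·111.26)²) = √(1.118391 + 0.054590) = 1.0830 km
7: √((0.0144·111.32)² + (0.0120·111.26)²) = √(2.569635 + 1.782545) = 2.0862 km
8: √((0.0192·111.32)² + (0.0254·111.26)²) = √(4.568239 + 7.986299) = 3.5432 km
9: √((0.0199·111.32)² + (-0.0093·111.26)²) = √(4.907412 + 1.070641) = 2.4450 km
10: √((-0.0363·111.32)² + (0.0137·111.26)²) = √(16.329002 + 2.323375) = 4.3188 km
Minimum: 6 at 1.0830 km.

6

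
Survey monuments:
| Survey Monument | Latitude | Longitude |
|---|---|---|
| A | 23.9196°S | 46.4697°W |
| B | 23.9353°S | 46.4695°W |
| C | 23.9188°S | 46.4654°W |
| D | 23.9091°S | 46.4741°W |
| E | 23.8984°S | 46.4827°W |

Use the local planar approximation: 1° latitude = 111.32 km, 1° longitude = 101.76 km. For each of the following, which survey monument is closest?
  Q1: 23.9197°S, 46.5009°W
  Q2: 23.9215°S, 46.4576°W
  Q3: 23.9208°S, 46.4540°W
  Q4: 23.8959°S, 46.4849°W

Q1→D; Q2→C; Q3→C; Q4→E

Q1 at 23.9197°S, 46.5009°W:
  A: √((0.0001·111.32)² + (0.0312·101.76)²) = √(0.000124 + 10.080066) = 3.1749 km
  B: √((-0.0156·111.32)² + (0.0314·101.76)²) = √(3.015752 + 10.209712) = 3.6367 km
  C: √((0.0009·111.32)² + (0.0355·101.76)²) = √(0.010038 + 13.050012) = 3.6139 km
  D: √((0.0106·111.32)² + (0.0268·101.76)²) = √(1.392381 + 7.437445) = 2.9715 km
  E: √((0.0213·111.32)² + (0.0182·101.76)²) = √(5.622191 + 3.430023) = 3.0087 km
  → nearest: D (2.9715 km)
Q2 at 23.9215°S, 46.4576°W:
  A: √((0.0019·111.32)² + (-0.0121·101.76)²) = √(0.044736 + 1.516090) = 1.2493 km
  B: √((-0.0138·111.32)² + (-0.0119·101.76)²) = √(2.359960 + 1.466385) = 1.9561 km
  C: √((0.0027·111.32)² + (-0.0078·101.76)²) = √(0.090339 + 0.630004) = 0.8487 km
  D: √((0.0124·111.32)² + (-0.0165·101.76)²) = √(1.905416 + 2.819175) = 2.1736 km
  E: √((0.0231·111.32)² + (-0.0251·101.76)²) = √(6.612571 + 6.523815) = 3.6244 km
  → nearest: C (0.8487 km)
Q3 at 23.9208°S, 46.4540°W:
  A: √((0.0012·111.32)² + (-0.0157·101.76)²) = √(0.017845 + 2.552428) = 1.6032 km
  B: √((-0.0145·111.32)² + (-0.0155·101.76)²) = √(2.605448 + 2.487812) = 2.2568 km
  C: √((0.0020·111.32)² + (-0.0114·101.76)²) = √(0.049569 + 1.345748) = 1.1812 km
  D: √((0.0117·111.32)² + (-0.0201·101.76)²) = √(1.696360 + 4.183563) = 2.4249 km
  E: √((0.0224·111.32)² + (-0.0287·101.76)²) = √(6.217881 + 8.529390) = 3.8402 km
  → nearest: C (1.1812 km)
Q4 at 23.8959°S, 46.4849°W:
  A: √((-0.0237·111.32)² + (0.0152·101.76)²) = √(6.960542 + 2.392442) = 3.0583 km
  B: √((-0.0394·111.32)² + (0.0154·101.76)²) = √(19.237066 + 2.455815) = 4.6576 km
  C: √((-0.0229·111.32)² + (0.0195·101.76)²) = √(6.498563 + 3.937526) = 3.2305 km
  D: √((-0.0132·111.32)² + (0.0108·101.76)²) = √(2.159207 + 1.207819) = 1.8349 km
  E: √((-0.0025·111.32)² + (0.0022·101.76)²) = √(0.077451 + 0.050119) = 0.3572 km
  → nearest: E (0.3572 km)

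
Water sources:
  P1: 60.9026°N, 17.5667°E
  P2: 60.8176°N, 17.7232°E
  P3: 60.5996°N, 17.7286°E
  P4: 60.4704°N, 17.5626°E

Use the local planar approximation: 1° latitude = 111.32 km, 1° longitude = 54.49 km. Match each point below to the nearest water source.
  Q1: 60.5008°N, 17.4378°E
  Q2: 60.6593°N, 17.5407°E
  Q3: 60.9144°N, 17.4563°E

Q1→P4; Q2→P3; Q3→P1

Q1 at 60.5008°N, 17.4378°E:
  P1: 45.2765 km
  P2: 38.5428 km
  P3: 19.2886 km
  P4: 7.5959 km
  → nearest: P4 (7.5959 km)
Q2 at 60.6593°N, 17.5407°E:
  P1: 27.1212 km
  P2: 20.2343 km
  P3: 12.2064 km
  P4: 21.0622 km
  → nearest: P3 (12.2064 km)
Q3 at 60.9144°N, 17.4563°E:
  P1: 6.1574 km
  P2: 18.1005 km
  P3: 38.0553 km
  P4: 49.7643 km
  → nearest: P1 (6.1574 km)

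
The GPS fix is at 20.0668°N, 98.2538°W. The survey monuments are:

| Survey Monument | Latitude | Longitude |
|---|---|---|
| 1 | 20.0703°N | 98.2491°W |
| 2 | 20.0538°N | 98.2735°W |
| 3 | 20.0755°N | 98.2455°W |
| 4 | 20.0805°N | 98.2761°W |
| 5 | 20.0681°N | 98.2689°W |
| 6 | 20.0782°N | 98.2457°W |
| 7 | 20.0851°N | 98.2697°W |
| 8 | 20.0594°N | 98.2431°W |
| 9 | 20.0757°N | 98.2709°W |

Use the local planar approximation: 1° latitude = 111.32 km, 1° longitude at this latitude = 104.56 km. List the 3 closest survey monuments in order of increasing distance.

Distances from 20.0668°N, 98.2538°W:
1: 0.6271 km
2: 2.5174 km
3: 1.3004 km
4: 2.7862 km
5: 1.5855 km
6: 1.5257 km
7: 2.6294 km
8: 1.3893 km
9: 2.0441 km
Sorted: 1 (0.6271 km) < 3 (1.3004 km) < 8 (1.3893 km) < 6 (1.5257 km) < 5 (1.5855 km) < …

1, 3, 8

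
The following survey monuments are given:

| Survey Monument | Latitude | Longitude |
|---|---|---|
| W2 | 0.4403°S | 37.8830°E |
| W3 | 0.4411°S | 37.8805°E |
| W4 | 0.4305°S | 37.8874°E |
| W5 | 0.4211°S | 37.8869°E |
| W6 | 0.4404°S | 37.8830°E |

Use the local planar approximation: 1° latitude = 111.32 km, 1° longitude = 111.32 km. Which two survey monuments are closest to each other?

Pairwise distances:
W2–W6: 0.0111 km
W3–W6: 0.2890 km
W2–W3: 0.2922 km
W4–W5: 1.0479 km
W2–W4: 1.1958 km
W4–W6: 1.2060 km
W3–W4: 1.4080 km
W2–W5: 2.1810 km
W5–W6: 2.1919 km
W3–W5: 2.3376 km
Closest pair: W2–W6 at 0.0111 km.

W2 and W6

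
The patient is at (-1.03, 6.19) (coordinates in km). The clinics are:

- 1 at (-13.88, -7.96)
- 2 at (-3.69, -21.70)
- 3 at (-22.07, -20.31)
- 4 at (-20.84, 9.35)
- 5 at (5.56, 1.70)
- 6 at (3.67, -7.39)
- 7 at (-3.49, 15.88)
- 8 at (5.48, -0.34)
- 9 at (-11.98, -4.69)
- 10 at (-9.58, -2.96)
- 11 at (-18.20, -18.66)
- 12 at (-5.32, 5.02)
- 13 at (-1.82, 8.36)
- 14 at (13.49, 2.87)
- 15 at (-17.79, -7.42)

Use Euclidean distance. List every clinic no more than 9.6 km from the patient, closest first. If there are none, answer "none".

13, 12, 5, 8

Distances from (-1.03, 6.19):
1: √((-12.85)² + (-14.15)²) = √(165.1225 + 200.2225) = 19.11 km
2: √((-2.66)² + (-27.89)²) = √(7.0756 + 777.8521) = 28.02 km
3: √((-21.04)² + (-26.50)²) = √(442.6816 + 702.2500) = 33.84 km
4: √((-19.81)² + (3.16)²) = √(392.4361 + 9.9856) = 20.06 km
5: √((6.59)² + (-4.49)²) = √(43.4281 + 20.1601) = 7.97 km
6: √((4.70)² + (-13.58)²) = √(22.0900 + 184.4164) = 14.37 km
7: √((-2.46)² + (9.69)²) = √(6.0516 + 93.8961) = 10.00 km
8: √((6.51)² + (-6.53)²) = √(42.3801 + 42.6409) = 9.22 km
9: √((-10.95)² + (-10.88)²) = √(119.9025 + 118.3744) = 15.44 km
10: √((-8.55)² + (-9.15)²) = √(73.1025 + 83.7225) = 12.52 km
11: √((-17.17)² + (-24.85)²) = √(294.8089 + 617.5225) = 30.20 km
12: √((-4.29)² + (-1.17)²) = √(18.4041 + 1.3689) = 4.45 km
13: √((-0.79)² + (2.17)²) = √(0.6241 + 4.7089) = 2.31 km
14: √((14.52)² + (-3.32)²) = √(210.8304 + 11.0224) = 14.89 km
15: √((-16.76)² + (-13.61)²) = √(280.8976 + 185.2321) = 21.59 km
Threshold 9.6 km: 13 (2.31 km), 12 (4.45 km), 5 (7.97 km), 8 (9.22 km) are within range.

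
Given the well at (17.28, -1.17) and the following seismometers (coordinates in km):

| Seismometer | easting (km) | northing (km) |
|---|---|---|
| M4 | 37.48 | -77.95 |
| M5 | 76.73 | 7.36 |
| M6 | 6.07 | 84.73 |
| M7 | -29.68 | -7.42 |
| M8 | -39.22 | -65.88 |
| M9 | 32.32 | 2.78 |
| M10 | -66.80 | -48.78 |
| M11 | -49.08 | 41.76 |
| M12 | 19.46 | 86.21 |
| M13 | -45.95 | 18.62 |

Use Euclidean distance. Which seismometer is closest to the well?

Distances from (17.28, -1.17):
M4: √((20.20)² + (-76.78)²) = √(408.0400 + 5895.1684) = 79.39 km
M5: √((59.45)² + (8.53)²) = √(3534.3025 + 72.7609) = 60.06 km
M6: √((-11.21)² + (85.90)²) = √(125.6641 + 7378.8100) = 86.63 km
M7: √((-46.96)² + (-6.25)²) = √(2205.2416 + 39.0625) = 47.37 km
M8: √((-56.50)² + (-64.71)²) = √(3192.2500 + 4187.3841) = 85.90 km
M9: √((15.04)² + (3.95)²) = √(226.2016 + 15.6025) = 15.55 km
M10: √((-84.08)² + (-47.61)²) = √(7069.4464 + 2266.7121) = 96.62 km
M11: √((-66.36)² + (42.93)²) = √(4403.6496 + 1842.9849) = 79.04 km
M12: √((2.18)² + (87.38)²) = √(4.7524 + 7635.2644) = 87.41 km
M13: √((-63.23)² + (19.79)²) = √(3998.0329 + 391.6441) = 66.25 km
Minimum: M9 at 15.55 km.

M9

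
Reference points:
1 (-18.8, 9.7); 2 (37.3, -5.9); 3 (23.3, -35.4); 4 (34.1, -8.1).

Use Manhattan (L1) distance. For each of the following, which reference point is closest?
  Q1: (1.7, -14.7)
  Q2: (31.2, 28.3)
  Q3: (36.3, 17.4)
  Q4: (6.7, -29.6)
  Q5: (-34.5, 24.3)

Q1 at (1.7, -14.7):
  1: 44.9
  2: 44.4
  3: 42.3
  4: 39.0
  → nearest: 4 (39.0)
Q2 at (31.2, 28.3):
  1: 68.6
  2: 40.3
  3: 71.6
  4: 39.3
  → nearest: 4 (39.3)
Q3 at (36.3, 17.4):
  1: 62.8
  2: 24.3
  3: 65.8
  4: 27.7
  → nearest: 2 (24.3)
Q4 at (6.7, -29.6):
  1: 64.8
  2: 54.3
  3: 22.4
  4: 48.9
  → nearest: 3 (22.4)
Q5 at (-34.5, 24.3):
  1: 30.3
  2: 102.0
  3: 117.5
  4: 101.0
  → nearest: 1 (30.3)

Q1→4; Q2→4; Q3→2; Q4→3; Q5→1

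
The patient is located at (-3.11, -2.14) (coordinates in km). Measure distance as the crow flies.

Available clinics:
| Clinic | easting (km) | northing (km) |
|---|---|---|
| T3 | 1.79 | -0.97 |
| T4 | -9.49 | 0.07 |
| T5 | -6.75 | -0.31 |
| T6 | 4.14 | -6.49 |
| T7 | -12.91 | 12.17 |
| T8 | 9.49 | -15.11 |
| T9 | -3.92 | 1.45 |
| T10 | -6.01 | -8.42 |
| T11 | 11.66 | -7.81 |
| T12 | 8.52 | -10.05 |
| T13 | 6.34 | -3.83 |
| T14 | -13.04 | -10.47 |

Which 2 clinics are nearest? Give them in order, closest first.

T9, T5

Distances from (-3.11, -2.14):
T3: 5.04 km
T4: 6.75 km
T5: 4.07 km
T6: 8.45 km
T7: 17.34 km
T8: 18.08 km
T9: 3.68 km
T10: 6.92 km
T11: 15.82 km
T12: 14.07 km
T13: 9.60 km
T14: 12.96 km
Sorted: T9 (3.68 km) < T5 (4.07 km) < T3 (5.04 km) < T4 (6.75 km) < …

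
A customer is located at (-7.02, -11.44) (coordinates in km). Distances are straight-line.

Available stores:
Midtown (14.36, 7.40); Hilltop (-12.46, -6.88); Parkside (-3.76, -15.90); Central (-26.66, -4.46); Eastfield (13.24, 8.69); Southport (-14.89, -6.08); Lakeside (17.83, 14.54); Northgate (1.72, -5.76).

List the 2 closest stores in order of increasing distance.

Distances from (-7.02, -11.44):
Midtown: √((21.38)² + (18.84)²) = √(457.1044 + 354.9456) = 28.50 km
Hilltop: √((-5.44)² + (4.56)²) = √(29.5936 + 20.7936) = 7.10 km
Parkside: √((3.26)² + (-4.46)²) = √(10.6276 + 19.8916) = 5.52 km
Central: √((-19.64)² + (6.98)²) = √(385.7296 + 48.7204) = 20.84 km
Eastfield: √((20.26)² + (20.13)²) = √(410.4676 + 405.2169) = 28.56 km
Southport: √((-7.87)² + (5.36)²) = √(61.9369 + 28.7296) = 9.52 km
Lakeside: √((24.85)² + (25.98)²) = √(617.5225 + 674.9604) = 35.95 km
Northgate: √((8.74)² + (5.68)²) = √(76.3876 + 32.2624) = 10.42 km
Sorted: Parkside (5.52 km) < Hilltop (7.10 km) < Southport (9.52 km) < Northgate (10.42 km) < …

Parkside, Hilltop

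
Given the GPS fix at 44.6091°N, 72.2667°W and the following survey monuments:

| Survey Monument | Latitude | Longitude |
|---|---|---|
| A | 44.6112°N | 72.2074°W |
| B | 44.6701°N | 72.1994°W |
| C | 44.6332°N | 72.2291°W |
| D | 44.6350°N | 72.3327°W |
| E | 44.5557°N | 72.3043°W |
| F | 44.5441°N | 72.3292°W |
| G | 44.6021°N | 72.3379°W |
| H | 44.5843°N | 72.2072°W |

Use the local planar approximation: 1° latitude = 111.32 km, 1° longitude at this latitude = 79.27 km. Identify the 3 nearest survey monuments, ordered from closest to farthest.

C, A, H

Distances from 44.6091°N, 72.2667°W:
A: 4.7065 km
B: 8.6355 km
C: 4.0101 km
D: 5.9737 km
E: 6.6499 km
F: 8.7694 km
G: 5.6976 km
H: 5.4651 km
Sorted: C (4.0101 km) < A (4.7065 km) < H (5.4651 km) < G (5.6976 km) < D (5.9737 km) < …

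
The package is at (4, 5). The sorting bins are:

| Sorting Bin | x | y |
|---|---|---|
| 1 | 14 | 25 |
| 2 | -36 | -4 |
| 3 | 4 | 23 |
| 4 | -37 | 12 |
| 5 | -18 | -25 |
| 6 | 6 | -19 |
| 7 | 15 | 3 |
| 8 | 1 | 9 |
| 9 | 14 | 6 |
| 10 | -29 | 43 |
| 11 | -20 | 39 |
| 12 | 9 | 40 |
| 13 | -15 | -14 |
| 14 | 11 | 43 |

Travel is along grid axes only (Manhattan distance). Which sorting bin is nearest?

8

Distances from (4, 5):
1: 30
2: 49
3: 18
4: 48
5: 52
6: 26
7: 13
8: 7
9: 11
10: 71
11: 58
12: 40
13: 38
14: 45
Minimum: 8 at 7.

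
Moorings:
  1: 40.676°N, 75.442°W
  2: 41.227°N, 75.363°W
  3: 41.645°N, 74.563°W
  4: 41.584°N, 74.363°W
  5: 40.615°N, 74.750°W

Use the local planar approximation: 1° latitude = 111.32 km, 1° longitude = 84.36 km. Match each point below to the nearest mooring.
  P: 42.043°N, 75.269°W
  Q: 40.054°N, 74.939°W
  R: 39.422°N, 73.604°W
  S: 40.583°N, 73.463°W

P→3; Q→5; R→5; S→5

P at 42.043°N, 75.269°W:
  1: 152.873 km
  2: 91.183 km
  3: 74.230 km
  4: 91.937 km
  5: 164.884 km
  → nearest: 3 (74.230 km)
Q at 40.054°N, 74.939°W:
  1: 81.209 km
  2: 135.389 km
  3: 179.928 km
  4: 177.115 km
  5: 64.454 km
  → nearest: 5 (64.454 km)
R at 39.422°N, 73.604°W:
  1: 208.635 km
  2: 249.786 km
  3: 260.353 km
  4: 249.045 km
  5: 164.266 km
  → nearest: 5 (164.266 km)
S at 40.583°N, 73.463°W:
  1: 167.269 km
  2: 175.586 km
  3: 150.291 km
  4: 134.838 km
  5: 108.630 km
  → nearest: 5 (108.630 km)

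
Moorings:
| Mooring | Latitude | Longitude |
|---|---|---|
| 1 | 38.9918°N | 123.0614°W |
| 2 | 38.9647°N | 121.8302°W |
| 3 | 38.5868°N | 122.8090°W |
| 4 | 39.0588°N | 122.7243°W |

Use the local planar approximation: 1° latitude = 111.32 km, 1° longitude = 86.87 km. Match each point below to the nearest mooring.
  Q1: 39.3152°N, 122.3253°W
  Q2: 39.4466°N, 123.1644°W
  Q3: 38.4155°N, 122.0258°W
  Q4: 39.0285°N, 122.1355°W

Q1→4; Q2→1; Q3→2; Q4→2

Q1 at 39.3152°N, 122.3253°W:
  1: 73.3827 km
  2: 58.0705 km
  3: 91.3261 km
  4: 44.9006 km
  → nearest: 4 (44.9006 km)
Q2 at 39.4466°N, 123.1644°W:
  1: 51.4129 km
  2: 127.7148 km
  3: 100.5691 km
  4: 57.6653 km
  → nearest: 1 (51.4129 km)
Q3 at 38.4155°N, 122.0258°W:
  1: 110.4942 km
  2: 63.4543 km
  3: 70.6584 km
  4: 93.8627 km
  → nearest: 2 (63.4543 km)
Q4 at 39.0285°N, 122.1355°W:
  1: 80.5366 km
  2: 27.4559 km
  3: 76.4248 km
  4: 51.2602 km
  → nearest: 2 (27.4559 km)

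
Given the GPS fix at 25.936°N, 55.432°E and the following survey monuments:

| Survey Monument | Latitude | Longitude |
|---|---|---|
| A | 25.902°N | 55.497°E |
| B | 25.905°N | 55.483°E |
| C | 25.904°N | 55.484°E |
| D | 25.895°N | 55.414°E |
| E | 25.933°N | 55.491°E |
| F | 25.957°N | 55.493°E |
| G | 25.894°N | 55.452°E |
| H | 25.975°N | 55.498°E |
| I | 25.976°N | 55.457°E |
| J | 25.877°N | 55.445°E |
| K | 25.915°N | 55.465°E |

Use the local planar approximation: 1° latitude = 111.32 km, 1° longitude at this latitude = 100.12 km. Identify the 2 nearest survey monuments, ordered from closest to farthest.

Distances from 25.936°N, 55.432°E:
A: √((-0.034·111.32)² + (0.065·100.12)²) = √(14.32532 + 42.35146) = 7.528 km
B: √((-0.031·111.32)² + (0.051·100.12)²) = √(11.90885 + 26.07246) = 6.163 km
C: √((-0.032·111.32)² + (0.052·100.12)²) = √(12.68955 + 27.10493) = 6.308 km
D: √((-0.041·111.32)² + (-0.018·100.12)²) = √(20.83119 + 3.24778) = 4.907 km
E: √((-0.003·111.32)² + (0.059·100.12)²) = √(0.11153 + 34.89359) = 5.917 km
F: √((0.021·111.32)² + (0.061·100.12)²) = √(5.46493 + 37.29936) = 6.539 km
G: √((-0.042·111.32)² + (0.020·100.12)²) = √(21.85974 + 4.00961) = 5.086 km
H: √((0.039·111.32)² + (0.066·100.12)²) = √(18.84845 + 43.66461) = 7.907 km
I: √((0.040·111.32)² + (0.025·100.12)²) = √(19.82743 + 6.26501) = 5.108 km
J: √((-0.059·111.32)² + (0.013·100.12)²) = √(43.13705 + 1.69406) = 6.696 km
K: √((-0.021·111.32)² + (0.033·100.12)²) = √(5.46493 + 10.91615) = 4.047 km
Sorted: K (4.047 km) < D (4.907 km) < G (5.086 km) < I (5.108 km) < …

K, D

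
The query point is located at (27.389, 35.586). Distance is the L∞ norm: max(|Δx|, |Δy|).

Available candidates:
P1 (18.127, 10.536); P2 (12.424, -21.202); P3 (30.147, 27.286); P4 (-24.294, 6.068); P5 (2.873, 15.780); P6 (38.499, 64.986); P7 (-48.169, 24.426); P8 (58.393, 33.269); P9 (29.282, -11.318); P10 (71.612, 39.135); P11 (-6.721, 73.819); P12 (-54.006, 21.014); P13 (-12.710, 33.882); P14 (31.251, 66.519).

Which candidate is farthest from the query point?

Distances from (27.389, 35.586):
P1: max(|-9.262|, |-25.050|) = 25.050
P2: max(|-14.965|, |-56.788|) = 56.788
P3: max(|2.758|, |-8.300|) = 8.300
P4: max(|-51.683|, |-29.518|) = 51.683
P5: max(|-24.516|, |-19.806|) = 24.516
P6: max(|11.110|, |29.400|) = 29.400
P7: max(|-75.558|, |-11.160|) = 75.558
P8: max(|31.004|, |-2.317|) = 31.004
P9: max(|1.893|, |-46.904|) = 46.904
P10: max(|44.223|, |3.549|) = 44.223
P11: max(|-34.110|, |38.233|) = 38.233
P12: max(|-81.395|, |-14.572|) = 81.395
P13: max(|-40.099|, |-1.704|) = 40.099
P14: max(|3.862|, |30.933|) = 30.933
Maximum: P12 at 81.395.

P12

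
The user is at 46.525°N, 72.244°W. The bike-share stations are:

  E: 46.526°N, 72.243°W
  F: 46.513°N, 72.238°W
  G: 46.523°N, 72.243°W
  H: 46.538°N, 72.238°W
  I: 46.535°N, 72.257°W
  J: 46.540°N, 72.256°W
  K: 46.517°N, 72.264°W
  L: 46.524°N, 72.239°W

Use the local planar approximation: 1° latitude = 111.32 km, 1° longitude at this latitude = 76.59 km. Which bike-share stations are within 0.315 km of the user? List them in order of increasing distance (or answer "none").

E, G

Distances from 46.525°N, 72.244°W:
E: 0.135 km
F: 1.413 km
G: 0.235 km
H: 1.518 km
I: 1.494 km
J: 1.906 km
K: 1.772 km
L: 0.399 km
Threshold 0.315 km: E (0.135 km), G (0.235 km) are within range.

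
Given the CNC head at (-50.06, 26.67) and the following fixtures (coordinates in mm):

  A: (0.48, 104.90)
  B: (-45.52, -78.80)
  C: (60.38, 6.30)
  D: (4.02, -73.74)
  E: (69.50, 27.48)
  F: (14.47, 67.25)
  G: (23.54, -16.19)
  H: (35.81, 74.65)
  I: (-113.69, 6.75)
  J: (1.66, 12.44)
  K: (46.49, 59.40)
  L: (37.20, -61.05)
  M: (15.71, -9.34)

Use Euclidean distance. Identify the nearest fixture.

J

Distances from (-50.06, 26.67):
A: √((50.54)² + (78.23)²) = √(2554.2916 + 6119.9329) = 93.14 mm
B: √((4.54)² + (-105.47)²) = √(20.6116 + 11123.9209) = 105.57 mm
C: √((110.44)² + (-20.37)²) = √(12196.9936 + 414.9369) = 112.30 mm
D: √((54.08)² + (-100.41)²) = √(2924.6464 + 10082.1681) = 114.05 mm
E: √((119.56)² + (0.81)²) = √(14294.5936 + 0.6561) = 119.56 mm
F: √((64.53)² + (40.58)²) = √(4164.1209 + 1646.7364) = 76.23 mm
G: √((73.60)² + (-42.86)²) = √(5416.9600 + 1836.9796) = 85.17 mm
H: √((85.87)² + (47.98)²) = √(7373.6569 + 2302.0804) = 98.37 mm
I: √((-63.63)² + (-19.92)²) = √(4048.7769 + 396.8064) = 66.68 mm
J: √((51.72)² + (-14.23)²) = √(2674.9584 + 202.4929) = 53.64 mm
K: √((96.55)² + (32.73)²) = √(9321.9025 + 1071.2529) = 101.95 mm
L: √((87.26)² + (-87.72)²) = √(7614.3076 + 7694.7984) = 123.73 mm
M: √((65.77)² + (-36.01)²) = √(4325.6929 + 1296.7201) = 74.98 mm
Minimum: J at 53.64 mm.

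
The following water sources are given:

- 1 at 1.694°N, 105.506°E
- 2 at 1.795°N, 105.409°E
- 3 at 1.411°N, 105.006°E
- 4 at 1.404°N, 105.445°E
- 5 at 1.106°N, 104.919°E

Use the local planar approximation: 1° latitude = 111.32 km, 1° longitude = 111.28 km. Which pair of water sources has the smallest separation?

Pairwise distances:
1–2: 15.586 km
1–4: 32.989 km
3–5: 35.306 km
2–4: 43.710 km
3–4: 48.858 km
2–3: 61.955 km
1–3: 63.940 km
4–5: 67.280 km
1–5: 92.474 km
2–5: 94.106 km
Closest pair: 1–2 at 15.586 km.

1 and 2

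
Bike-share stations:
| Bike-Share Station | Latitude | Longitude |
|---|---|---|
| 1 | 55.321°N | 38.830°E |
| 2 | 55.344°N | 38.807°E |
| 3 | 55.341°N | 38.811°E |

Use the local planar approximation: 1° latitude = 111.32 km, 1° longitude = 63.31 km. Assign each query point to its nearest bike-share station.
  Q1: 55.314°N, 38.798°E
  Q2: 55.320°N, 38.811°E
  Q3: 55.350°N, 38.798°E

Q1→1; Q2→1; Q3→2

Q1 at 55.314°N, 38.798°E:
  1: 2.171 km
  2: 3.388 km
  3: 3.116 km
  → nearest: 1 (2.171 km)
Q2 at 55.320°N, 38.811°E:
  1: 1.208 km
  2: 2.684 km
  3: 2.338 km
  → nearest: 1 (1.208 km)
Q3 at 55.350°N, 38.798°E:
  1: 3.811 km
  2: 0.878 km
  3: 1.297 km
  → nearest: 2 (0.878 km)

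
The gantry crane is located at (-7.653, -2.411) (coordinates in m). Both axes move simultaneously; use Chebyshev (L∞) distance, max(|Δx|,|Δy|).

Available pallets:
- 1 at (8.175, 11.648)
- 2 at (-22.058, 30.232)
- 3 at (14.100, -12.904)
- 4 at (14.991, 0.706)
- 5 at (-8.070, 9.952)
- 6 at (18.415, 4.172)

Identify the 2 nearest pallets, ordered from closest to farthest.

5, 1

Distances from (-7.653, -2.411):
1: max(|15.828|, |14.059|) = 15.828 m
2: max(|-14.405|, |32.643|) = 32.643 m
3: max(|21.753|, |-10.493|) = 21.753 m
4: max(|22.644|, |3.117|) = 22.644 m
5: max(|-0.417|, |12.363|) = 12.363 m
6: max(|26.068|, |6.583|) = 26.068 m
Sorted: 5 (12.363 m) < 1 (15.828 m) < 3 (21.753 m) < 4 (22.644 m) < …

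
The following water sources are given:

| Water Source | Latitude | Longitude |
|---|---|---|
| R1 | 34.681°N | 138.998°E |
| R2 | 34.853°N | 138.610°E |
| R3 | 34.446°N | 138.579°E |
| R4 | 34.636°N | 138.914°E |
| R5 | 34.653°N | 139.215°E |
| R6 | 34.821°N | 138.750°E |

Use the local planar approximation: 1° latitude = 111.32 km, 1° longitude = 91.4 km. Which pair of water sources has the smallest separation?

Pairwise distances:
R1–R4: √((-0.045·111.32)² + (-0.084·91.4)²) = √(25.09409 + 58.94554) = 9.167 km
R2–R6: √((-0.032·111.32)² + (0.140·91.4)²) = √(12.68955 + 163.73762) = 13.283 km
R1–R5: √((-0.028·111.32)² + (0.217·91.4)²) = √(9.71544 + 393.37962) = 20.077 km
R4–R6: √((0.185·111.32)² + (-0.164·91.4)²) = √(424.12107 + 224.68811) = 25.472 km
R1–R6: √((0.140·111.32)² + (-0.248·91.4)²) = √(242.88599 + 513.80196) = 27.508 km
R4–R5: √((0.017·111.32)² + (0.301·91.4)²) = √(3.58133 + 756.87713) = 27.576 km
R2–R4: √((-0.217·111.32)² + (0.304·91.4)²) = √(583.53359 + 772.03957) = 36.818 km
R3–R4: √((0.190·111.32)² + (0.335·91.4)²) = √(447.35634 + 937.52316) = 37.214 km
R1–R2: √((0.172·111.32)² + (-0.388·91.4)²) = √(366.60914 + 1257.63855) = 40.302 km
R3–R6: √((0.375·111.32)² + (0.171·91.4)²) = √(1742.64502 + 244.27814) = 44.575 km
R2–R3: √((-0.407·111.32)² + (-0.031·91.4)²) = √(2052.74600 + 8.02816) = 45.396 km
R1–R3: √((-0.235·111.32)² + (-0.419·91.4)²) = √(684.35606 + 1466.62957) = 46.379 km
R5–R6: √((0.168·111.32)² + (-0.465·91.4)²) = √(349.75583 + 1806.33500) = 46.434 km
R2–R5: √((-0.200·111.32)² + (0.605·91.4)²) = √(495.68570 + 3057.75821) = 59.611 km
R3–R5: √((0.207·111.32)² + (0.636·91.4)²) = √(530.99091 + 3379.14340) = 62.531 km
Closest pair: R1–R4 at 9.167 km.

R1 and R4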